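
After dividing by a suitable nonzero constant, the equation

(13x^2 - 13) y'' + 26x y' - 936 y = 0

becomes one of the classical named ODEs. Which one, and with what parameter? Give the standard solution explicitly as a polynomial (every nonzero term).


All three coefficients share the factor -13; dividing through by -13 gives  (1 - x^2) y'' - 2x y' + 72 y = 0.
This matches the Legendre equation (1 - x^2) y'' - 2x y' + n(n+1) y = 0 (note the -2x y' term) with n(n+1) = 72, so n = 8; the polynomial solution is P_8(x).
With y = sum_k a_k x^k, matching x^k gives (k+2)(k+1) a_{k+2} = [k(k+1) - n(n+1)] a_k = (k - 8)(k + 9) a_k. The right side vanishes at k = 8, so the series with the parity of 8 terminates at degree 8.
Standard normalization (P_n(1) = 1): leading coefficient (2n)!/(2^n (n!)^2) = 20922789888000/(256*1625702400) = 6435/128, so a_8 = 6435/128. Work downward with a_k = (k+1)(k+2) a_{k+2} / ((k - 8)(k + 9)):
  a_6 = (7)(8)(6435/128) / ((6 - 8)(6 + 9)) = (45045/16)/(-30) = -3003/32
  a_4 = (5)(6)(-3003/32) / ((4 - 8)(4 + 9)) = (-45045/16)/(-52) = 3465/64
  a_2 = (3)(4)(3465/64) / ((2 - 8)(2 + 9)) = (10395/16)/(-66) = -315/32
  a_0 = (1)(2)(-315/32) / ((0 - 8)(0 + 9)) = (-315/16)/(-72) = 35/128
Hence P_8(x) = 6435 x^8/128 - 3003 x^6/32 + 3465 x^4/64 - 315 x^2/32 + 35/128.

P_8(x); series = 6435 x^8/128 - 3003 x^6/32 + 3465 x^4/64 - 315 x^2/32 + 35/128


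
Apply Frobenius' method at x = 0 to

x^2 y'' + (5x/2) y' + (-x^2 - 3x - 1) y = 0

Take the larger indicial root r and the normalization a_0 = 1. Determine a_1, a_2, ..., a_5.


Write in Frobenius form y'' + (p(x)/x) y' + (q(x)/x^2) y = 0:
  p(x) = 5/2,  q(x) = -x^2 - 3x - 1.
Indicial equation: r(r-1) + (5/2) r + (-1) = 0 -> roots r_1 = 1/2, r_2 = -2.
Take r = r_1 = 1/2. Let y(x) = x^r sum_{n>=0} a_n x^n with a_0 = 1.
Substitute y = x^r sum a_n x^n and match x^{r+n}. The recurrence is
  D(n) a_n - 3 a_{n-1} - 1 a_{n-2} = 0,  where D(n) = (r+n)(r+n-1) + (5/2)(r+n) + (-1).
  a_n = [3 a_{n-1} + 1 a_{n-2}] / D(n).
Since the indicial polynomial factors as (r - r_1)(r - r_2), D(n) = (r_1 + n - r_1)(r_1 + n - r_2) = n(n + 5/2).
Evaluating step by step (a_0 = 1):
  n = 1: D(1) = 1(1 + 5/2) = 7/2; numerator = 3(1) = 3; a_1 = (3)/(7/2) = 6/7
  n = 2: D(2) = 2(2 + 5/2) = 9; numerator = 3(6/7) + 1(1) = 25/7; a_2 = (25/7)/(9) = 25/63
  n = 3: D(3) = 3(3 + 5/2) = 33/2; numerator = 3(25/63) + 1(6/7) = 43/21; a_3 = (43/21)/(33/2) = 86/693
  n = 4: D(4) = 4(4 + 5/2) = 26; numerator = 3(86/693) + 1(25/63) = 533/693; a_4 = (533/693)/(26) = 41/1386
  n = 5: D(5) = 5(5 + 5/2) = 75/2; numerator = 3(41/1386) + 1(86/693) = 295/1386; a_5 = (295/1386)/(75/2) = 59/10395

r = 1/2; a_0 = 1; a_1 = 6/7; a_2 = 25/63; a_3 = 86/693; a_4 = 41/1386; a_5 = 59/10395


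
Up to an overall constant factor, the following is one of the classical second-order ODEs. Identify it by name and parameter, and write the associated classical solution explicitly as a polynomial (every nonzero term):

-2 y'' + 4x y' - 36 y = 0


All three coefficients share the factor -2; dividing through by -2 gives  y'' - 2x y' + 18 y = 0.
This matches the Hermite equation y'' - 2x y' + 2n y = 0 with 2n = 18, so n = 9; the polynomial solution is H_9(x).
With y = sum_k a_k x^k, matching x^k gives (k+2)(k+1) a_{k+2} = 2(k - n) a_k = 2(k - 9) a_k. The right side vanishes at k = 9, so the series with the parity of 9 terminates at degree 9.
Standard normalization: leading coefficient of H_n is 2^n, so a_9 = 2^9 = 512. Work downward with a_k = (k+1)(k+2) a_{k+2} / (2(k - n)):
  a_7 = (8)(9)(512) / (2(7 - 9)) = 36864/(-4) = -9216
  a_5 = (6)(7)(-9216) / (2(5 - 9)) = -387072/(-8) = 48384
  a_3 = (4)(5)(48384) / (2(3 - 9)) = 967680/(-12) = -80640
  a_1 = (2)(3)(-80640) / (2(1 - 9)) = -483840/(-16) = 30240
Hence H_9(x) = 512 x^9 - 9216 x^7 + 48384 x^5 - 80640 x^3 + 30240 x.

H_9(x); series = 512 x^9 - 9216 x^7 + 48384 x^5 - 80640 x^3 + 30240 x


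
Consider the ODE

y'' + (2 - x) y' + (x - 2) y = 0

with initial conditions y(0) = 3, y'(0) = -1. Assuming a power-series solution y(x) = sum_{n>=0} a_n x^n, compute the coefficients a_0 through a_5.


Ansatz: y(x) = sum_{n>=0} a_n x^n, so y'(x) = sum_{n>=1} n a_n x^(n-1) and y''(x) = sum_{n>=2} n(n-1) a_n x^(n-2).
Substitute into P(x) y'' + Q(x) y' + R(x) y = 0 with P(x) = 1, Q(x) = 2 - x, R(x) = x - 2, and match powers of x.
Initial conditions: a_0 = 3, a_1 = -1.
Setting the coefficient of each power of x to zero and solving order by order (substituting the coefficients already found):
  x^0: 2 a_2 + 2 a_1 - 2 a_0 = 0  ->  2 a_2 = -2 a_1 + 2 a_0 = 8  ->  a_2 = 4
  x^1: 6 a_3 + 4 a_2 - 3 a_1 + a_0 = 0  ->  6 a_3 = -4 a_2 + 3 a_1 - a_0 = -22  ->  a_3 = -11/3
  x^2: 12 a_4 + 6 a_3 - 4 a_2 + a_1 = 0  ->  12 a_4 = -6 a_3 + 4 a_2 - a_1 = 39  ->  a_4 = 13/4
  x^3: 20 a_5 + 8 a_4 - 5 a_3 + a_2 = 0  ->  20 a_5 = -8 a_4 + 5 a_3 - a_2 = -145/3  ->  a_5 = -29/12
Truncated series: y(x) = 3 - x + 4 x^2 - (11/3) x^3 + (13/4) x^4 - (29/12) x^5 + O(x^6).

a_0 = 3; a_1 = -1; a_2 = 4; a_3 = -11/3; a_4 = 13/4; a_5 = -29/12


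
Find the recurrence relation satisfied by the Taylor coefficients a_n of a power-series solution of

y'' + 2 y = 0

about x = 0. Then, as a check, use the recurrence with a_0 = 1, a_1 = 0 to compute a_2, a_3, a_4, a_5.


Substitute y = sum_n a_n x^n into y'' + (const) y = 0.
y''(x) = sum_{n>=0} (n+2)(n+1) a_{n+2} x^n.
The ODE becomes sum_n [(n+2)(n+1) a_{n+2} + 2 a_n] x^n = 0.
Setting each coefficient to zero gives the recurrence:
  (n+2)(n+1) a_{n+2} + 2 a_n = 0,
  a_{n+2} = -2 / ((n+1)(n+2)) a_n.

Check with a_0 = 1, a_1 = 0 (apply the recurrence for n = 0, 1, 2, 3): a_0 = 1, a_1 = 0, a_2 = -1, a_3 = 0, a_4 = 1/6, a_5 = 0.

a_{n+2} = -2/((n+1)(n+2)) * a_n; check: a_0 = 1, a_1 = 0, a_2 = -1, a_3 = 0, a_4 = 1/6, a_5 = 0


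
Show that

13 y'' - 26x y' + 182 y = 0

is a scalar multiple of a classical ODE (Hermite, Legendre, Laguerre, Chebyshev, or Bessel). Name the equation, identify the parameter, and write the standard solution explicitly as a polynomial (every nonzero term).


All three coefficients share the factor 13; dividing through by 13 gives  y'' - 2x y' + 14 y = 0.
This matches the Hermite equation y'' - 2x y' + 2n y = 0 with 2n = 14, so n = 7; the polynomial solution is H_7(x).
With y = sum_k a_k x^k, matching x^k gives (k+2)(k+1) a_{k+2} = 2(k - n) a_k = 2(k - 7) a_k. The right side vanishes at k = 7, so the series with the parity of 7 terminates at degree 7.
Standard normalization: leading coefficient of H_n is 2^n, so a_7 = 2^7 = 128. Work downward with a_k = (k+1)(k+2) a_{k+2} / (2(k - n)):
  a_5 = (6)(7)(128) / (2(5 - 7)) = 5376/(-4) = -1344
  a_3 = (4)(5)(-1344) / (2(3 - 7)) = -26880/(-8) = 3360
  a_1 = (2)(3)(3360) / (2(1 - 7)) = 20160/(-12) = -1680
Hence H_7(x) = 128 x^7 - 1344 x^5 + 3360 x^3 - 1680 x.

H_7(x); series = 128 x^7 - 1344 x^5 + 3360 x^3 - 1680 x


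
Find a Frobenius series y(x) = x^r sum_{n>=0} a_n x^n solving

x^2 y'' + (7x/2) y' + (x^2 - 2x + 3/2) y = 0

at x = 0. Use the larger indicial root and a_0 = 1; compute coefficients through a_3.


Write in Frobenius form y'' + (p(x)/x) y' + (q(x)/x^2) y = 0:
  p(x) = 7/2,  q(x) = x^2 - 2x + 3/2.
Indicial equation: r(r-1) + (7/2) r + (3/2) = 0 -> roots r_1 = -1, r_2 = -3/2.
Take r = r_1 = -1. Let y(x) = x^r sum_{n>=0} a_n x^n with a_0 = 1.
Substitute y = x^r sum a_n x^n and match x^{r+n}. The recurrence is
  D(n) a_n - 2 a_{n-1} + 1 a_{n-2} = 0,  where D(n) = (r+n)(r+n-1) + (7/2)(r+n) + (3/2).
  a_n = [2 a_{n-1} - 1 a_{n-2}] / D(n).
Since the indicial polynomial factors as (r - r_1)(r - r_2), D(n) = (r_1 + n - r_1)(r_1 + n - r_2) = n(n + 1/2).
Evaluating step by step (a_0 = 1):
  n = 1: D(1) = 1(1 + 1/2) = 3/2; numerator = 2(1) = 2; a_1 = (2)/(3/2) = 4/3
  n = 2: D(2) = 2(2 + 1/2) = 5; numerator = 2(4/3) - 1(1) = 5/3; a_2 = (5/3)/(5) = 1/3
  n = 3: D(3) = 3(3 + 1/2) = 21/2; numerator = 2(1/3) - 1(4/3) = -2/3; a_3 = (-2/3)/(21/2) = -4/63

r = -1; a_0 = 1; a_1 = 4/3; a_2 = 1/3; a_3 = -4/63


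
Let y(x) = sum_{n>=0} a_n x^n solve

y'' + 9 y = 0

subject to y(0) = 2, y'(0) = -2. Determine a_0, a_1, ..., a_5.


Ansatz: y(x) = sum_{n>=0} a_n x^n, so y'(x) = sum_{n>=1} n a_n x^(n-1) and y''(x) = sum_{n>=2} n(n-1) a_n x^(n-2).
Substitute into P(x) y'' + Q(x) y' + R(x) y = 0 with P(x) = 1, Q(x) = 0, R(x) = 9, and match powers of x.
Initial conditions: a_0 = 2, a_1 = -2.
Setting the coefficient of each power of x to zero and solving order by order (substituting the coefficients already found):
  x^0: 2 a_2 + 9 a_0 = 0  ->  2 a_2 = -9 a_0 = -18  ->  a_2 = -9
  x^1: 6 a_3 + 9 a_1 = 0  ->  6 a_3 = -9 a_1 = 18  ->  a_3 = 3
  x^2: 12 a_4 + 9 a_2 = 0  ->  12 a_4 = -9 a_2 = 81  ->  a_4 = 27/4
  x^3: 20 a_5 + 9 a_3 = 0  ->  20 a_5 = -9 a_3 = -27  ->  a_5 = -27/20
Truncated series: y(x) = 2 - 2 x - 9 x^2 + 3 x^3 + (27/4) x^4 - (27/20) x^5 + O(x^6).

a_0 = 2; a_1 = -2; a_2 = -9; a_3 = 3; a_4 = 27/4; a_5 = -27/20


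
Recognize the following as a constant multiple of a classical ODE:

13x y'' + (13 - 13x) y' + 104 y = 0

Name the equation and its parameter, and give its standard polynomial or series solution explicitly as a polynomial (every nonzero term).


All three coefficients share the factor 13; dividing through by 13 gives  x y'' + (1 - x) y' + 8 y = 0.
This matches the Laguerre equation x y'' + (1 - x) y' + n y = 0 with n = 8; the polynomial solution is L_8(x).
With y = sum_k a_k x^k, matching x^k gives (k+1)k a_{k+1} + (k+1) a_{k+1} - k a_k + n a_k = 0, i.e. (k+1)^2 a_{k+1} = (k - n) a_k = (k - 8) a_k. The right side vanishes at k = 8, so the series terminates at degree 8.
Standard normalization L_n(0) = 1 gives a_0 = 1. Work upward with a_{k+1} = (k - 8) a_k / (k+1)^2:
  a_1 = (0 - 8)(1) / 1^2 = -8/1 = -8
  a_2 = (1 - 8)(-8) / 2^2 = 56/4 = 14
  a_3 = (2 - 8)(14) / 3^2 = -84/9 = -28/3
  a_4 = (3 - 8)(-28/3) / 4^2 = (140/3)/16 = 35/12
  a_5 = (4 - 8)(35/12) / 5^2 = (-35/3)/25 = -7/15
  a_6 = (5 - 8)(-7/15) / 6^2 = (7/5)/36 = 7/180
  a_7 = (6 - 8)(7/180) / 7^2 = (-7/90)/49 = -1/630
  a_8 = (7 - 8)(-1/630) / 8^2 = (1/630)/64 = 1/40320
Hence L_8(x) = x^8/40320 - x^7/630 + 7 x^6/180 - 7 x^5/15 + 35 x^4/12 - 28 x^3/3 + 14 x^2 - 8 x + 1.

L_8(x); series = x^8/40320 - x^7/630 + 7 x^6/180 - 7 x^5/15 + 35 x^4/12 - 28 x^3/3 + 14 x^2 - 8 x + 1


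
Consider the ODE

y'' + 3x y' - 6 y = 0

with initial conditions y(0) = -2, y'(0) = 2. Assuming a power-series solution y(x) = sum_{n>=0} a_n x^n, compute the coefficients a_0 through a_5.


Ansatz: y(x) = sum_{n>=0} a_n x^n, so y'(x) = sum_{n>=1} n a_n x^(n-1) and y''(x) = sum_{n>=2} n(n-1) a_n x^(n-2).
Substitute into P(x) y'' + Q(x) y' + R(x) y = 0 with P(x) = 1, Q(x) = 3x, R(x) = -6, and match powers of x.
Initial conditions: a_0 = -2, a_1 = 2.
Setting the coefficient of each power of x to zero and solving order by order (substituting the coefficients already found):
  x^0: 2 a_2 - 6 a_0 = 0  ->  2 a_2 = 6 a_0 = -12  ->  a_2 = -6
  x^1: 6 a_3 - 3 a_1 = 0  ->  6 a_3 = 3 a_1 = 6  ->  a_3 = 1
  x^2: 12 a_4 = 0  ->  a_4 = 0
  x^3: 20 a_5 + 3 a_3 = 0  ->  20 a_5 = -3 a_3 = -3  ->  a_5 = -3/20
Truncated series: y(x) = -2 + 2 x - 6 x^2 + x^3 - (3/20) x^5 + O(x^6).

a_0 = -2; a_1 = 2; a_2 = -6; a_3 = 1; a_4 = 0; a_5 = -3/20


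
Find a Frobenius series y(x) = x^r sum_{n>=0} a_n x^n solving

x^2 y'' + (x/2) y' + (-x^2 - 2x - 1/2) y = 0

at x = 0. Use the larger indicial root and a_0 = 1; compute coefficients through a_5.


Write in Frobenius form y'' + (p(x)/x) y' + (q(x)/x^2) y = 0:
  p(x) = 1/2,  q(x) = -x^2 - 2x - 1/2.
Indicial equation: r(r-1) + (1/2) r + (-1/2) = 0 -> roots r_1 = 1, r_2 = -1/2.
Take r = r_1 = 1. Let y(x) = x^r sum_{n>=0} a_n x^n with a_0 = 1.
Substitute y = x^r sum a_n x^n and match x^{r+n}. The recurrence is
  D(n) a_n - 2 a_{n-1} - 1 a_{n-2} = 0,  where D(n) = (r+n)(r+n-1) + (1/2)(r+n) + (-1/2).
  a_n = [2 a_{n-1} + 1 a_{n-2}] / D(n).
Since the indicial polynomial factors as (r - r_1)(r - r_2), D(n) = (r_1 + n - r_1)(r_1 + n - r_2) = n(n + 3/2).
Evaluating step by step (a_0 = 1):
  n = 1: D(1) = 1(1 + 3/2) = 5/2; numerator = 2(1) = 2; a_1 = (2)/(5/2) = 4/5
  n = 2: D(2) = 2(2 + 3/2) = 7; numerator = 2(4/5) + 1(1) = 13/5; a_2 = (13/5)/(7) = 13/35
  n = 3: D(3) = 3(3 + 3/2) = 27/2; numerator = 2(13/35) + 1(4/5) = 54/35; a_3 = (54/35)/(27/2) = 4/35
  n = 4: D(4) = 4(4 + 3/2) = 22; numerator = 2(4/35) + 1(13/35) = 3/5; a_4 = (3/5)/(22) = 3/110
  n = 5: D(5) = 5(5 + 3/2) = 65/2; numerator = 2(3/110) + 1(4/35) = 13/77; a_5 = (13/77)/(65/2) = 2/385

r = 1; a_0 = 1; a_1 = 4/5; a_2 = 13/35; a_3 = 4/35; a_4 = 3/110; a_5 = 2/385


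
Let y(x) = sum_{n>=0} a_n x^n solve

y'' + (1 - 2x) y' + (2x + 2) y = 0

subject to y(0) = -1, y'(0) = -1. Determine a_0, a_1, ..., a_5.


Ansatz: y(x) = sum_{n>=0} a_n x^n, so y'(x) = sum_{n>=1} n a_n x^(n-1) and y''(x) = sum_{n>=2} n(n-1) a_n x^(n-2).
Substitute into P(x) y'' + Q(x) y' + R(x) y = 0 with P(x) = 1, Q(x) = 1 - 2x, R(x) = 2x + 2, and match powers of x.
Initial conditions: a_0 = -1, a_1 = -1.
Setting the coefficient of each power of x to zero and solving order by order (substituting the coefficients already found):
  x^0: 2 a_2 + a_1 + 2 a_0 = 0  ->  2 a_2 = -a_1 - 2 a_0 = 3  ->  a_2 = 3/2
  x^1: 6 a_3 + 2 a_2 + 2 a_0 = 0  ->  6 a_3 = -2 a_2 - 2 a_0 = -1  ->  a_3 = -1/6
  x^2: 12 a_4 + 3 a_3 - 2 a_2 + 2 a_1 = 0  ->  12 a_4 = -3 a_3 + 2 a_2 - 2 a_1 = 11/2  ->  a_4 = 11/24
  x^3: 20 a_5 + 4 a_4 - 4 a_3 + 2 a_2 = 0  ->  20 a_5 = -4 a_4 + 4 a_3 - 2 a_2 = -11/2  ->  a_5 = -11/40
Truncated series: y(x) = -1 - x + (3/2) x^2 - (1/6) x^3 + (11/24) x^4 - (11/40) x^5 + O(x^6).

a_0 = -1; a_1 = -1; a_2 = 3/2; a_3 = -1/6; a_4 = 11/24; a_5 = -11/40


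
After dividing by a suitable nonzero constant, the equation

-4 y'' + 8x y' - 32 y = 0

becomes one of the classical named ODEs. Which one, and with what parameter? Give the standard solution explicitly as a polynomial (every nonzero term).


All three coefficients share the factor -4; dividing through by -4 gives  y'' - 2x y' + 8 y = 0.
This matches the Hermite equation y'' - 2x y' + 2n y = 0 with 2n = 8, so n = 4; the polynomial solution is H_4(x).
With y = sum_k a_k x^k, matching x^k gives (k+2)(k+1) a_{k+2} = 2(k - n) a_k = 2(k - 4) a_k. The right side vanishes at k = 4, so the series with the parity of 4 terminates at degree 4.
Standard normalization: leading coefficient of H_n is 2^n, so a_4 = 2^4 = 16. Work downward with a_k = (k+1)(k+2) a_{k+2} / (2(k - n)):
  a_2 = (3)(4)(16) / (2(2 - 4)) = 192/(-4) = -48
  a_0 = (1)(2)(-48) / (2(0 - 4)) = -96/(-8) = 12
Hence H_4(x) = 16 x^4 - 48 x^2 + 12.

H_4(x); series = 16 x^4 - 48 x^2 + 12


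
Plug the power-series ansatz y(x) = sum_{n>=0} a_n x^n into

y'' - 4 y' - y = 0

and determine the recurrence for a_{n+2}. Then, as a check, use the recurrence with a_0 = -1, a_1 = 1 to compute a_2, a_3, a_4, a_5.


Substitute y = sum_n a_n x^n.
y''(x) has coefficient (n+2)(n+1) a_{n+2} at x^n;
-4 y'(x) has coefficient -4 (n+1) a_{n+1} at x^n;
-y(x) has coefficient -1 a_n at x^n.
Matching x^n: (n+2)(n+1) a_{n+2} - 4 (n+1) a_{n+1} - 1 a_n = 0.
Thus a_{n+2} = [4 (n+1) a_{n+1} + 1 a_n] / ((n+1)(n+2)).

Check with a_0 = -1, a_1 = 1 (apply the recurrence for n = 0, 1, 2, 3): a_0 = -1, a_1 = 1, a_2 = 3/2, a_3 = 13/6, a_4 = 55/24, a_5 = 233/120.

a_(n+2) = [4 (n+1) a_(n+1) + 1 a_n] / ((n+1)(n+2)); check: a_0 = -1, a_1 = 1, a_2 = 3/2, a_3 = 13/6, a_4 = 55/24, a_5 = 233/120


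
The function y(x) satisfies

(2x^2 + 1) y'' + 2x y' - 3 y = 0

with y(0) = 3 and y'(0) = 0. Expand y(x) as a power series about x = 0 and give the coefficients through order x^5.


Ansatz: y(x) = sum_{n>=0} a_n x^n, so y'(x) = sum_{n>=1} n a_n x^(n-1) and y''(x) = sum_{n>=2} n(n-1) a_n x^(n-2).
Substitute into P(x) y'' + Q(x) y' + R(x) y = 0 with P(x) = 2x^2 + 1, Q(x) = 2x, R(x) = -3, and match powers of x.
Initial conditions: a_0 = 3, a_1 = 0.
Setting the coefficient of each power of x to zero and solving order by order (substituting the coefficients already found):
  x^0: 2 a_2 - 3 a_0 = 0  ->  2 a_2 = 3 a_0 = 9  ->  a_2 = 9/2
  x^1: 6 a_3 - a_1 = 0  ->  6 a_3 = a_1 = 0  ->  a_3 = 0
  x^2: 12 a_4 + 5 a_2 = 0  ->  12 a_4 = -5 a_2 = -45/2  ->  a_4 = -15/8
  x^3: 20 a_5 + 15 a_3 = 0  ->  20 a_5 = -15 a_3 = 0  ->  a_5 = 0
Truncated series: y(x) = 3 + (9/2) x^2 - (15/8) x^4 + O(x^6).

a_0 = 3; a_1 = 0; a_2 = 9/2; a_3 = 0; a_4 = -15/8; a_5 = 0


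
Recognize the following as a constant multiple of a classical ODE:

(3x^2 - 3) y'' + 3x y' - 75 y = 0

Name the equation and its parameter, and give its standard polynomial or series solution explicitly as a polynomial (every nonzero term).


All three coefficients share the factor -3; dividing through by -3 gives  (1 - x^2) y'' - x y' + 25 y = 0.
This matches the Chebyshev equation (1 - x^2) y'' - x y' + n^2 y = 0 (note the -x y' term, not -2x y') with n^2 = 25, so n = 5; the polynomial solution is T_5(x).
With y = sum_k a_k x^k, matching x^k gives (k+2)(k+1) a_{k+2} = (k^2 - n^2) a_k = (k - 5)(k + 5) a_k. The right side vanishes at k = 5, so the series with the parity of 5 terminates at degree 5.
Standard normalization: leading coefficient of T_n is 2^(n-1), so a_5 = 2^4 = 16. Work downward with a_k = (k+1)(k+2) a_{k+2} / ((k - 5)(k + 5)):
  a_3 = (4)(5)(16) / ((3 - 5)(3 + 5)) = 320/(-16) = -20
  a_1 = (2)(3)(-20) / ((1 - 5)(1 + 5)) = -120/(-24) = 5
Hence T_5(x) = 16 x^5 - 20 x^3 + 5 x.

T_5(x); series = 16 x^5 - 20 x^3 + 5 x


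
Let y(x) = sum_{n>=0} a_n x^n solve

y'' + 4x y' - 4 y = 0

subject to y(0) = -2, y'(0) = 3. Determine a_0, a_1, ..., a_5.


Ansatz: y(x) = sum_{n>=0} a_n x^n, so y'(x) = sum_{n>=1} n a_n x^(n-1) and y''(x) = sum_{n>=2} n(n-1) a_n x^(n-2).
Substitute into P(x) y'' + Q(x) y' + R(x) y = 0 with P(x) = 1, Q(x) = 4x, R(x) = -4, and match powers of x.
Initial conditions: a_0 = -2, a_1 = 3.
Setting the coefficient of each power of x to zero and solving order by order (substituting the coefficients already found):
  x^0: 2 a_2 - 4 a_0 = 0  ->  2 a_2 = 4 a_0 = -8  ->  a_2 = -4
  x^1: 6 a_3 = 0  ->  a_3 = 0
  x^2: 12 a_4 + 4 a_2 = 0  ->  12 a_4 = -4 a_2 = 16  ->  a_4 = 4/3
  x^3: 20 a_5 + 8 a_3 = 0  ->  20 a_5 = -8 a_3 = 0  ->  a_5 = 0
Truncated series: y(x) = -2 + 3 x - 4 x^2 + (4/3) x^4 + O(x^6).

a_0 = -2; a_1 = 3; a_2 = -4; a_3 = 0; a_4 = 4/3; a_5 = 0


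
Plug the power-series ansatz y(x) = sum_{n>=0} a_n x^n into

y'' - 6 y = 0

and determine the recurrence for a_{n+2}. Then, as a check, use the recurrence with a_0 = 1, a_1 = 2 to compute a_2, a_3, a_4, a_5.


Substitute y = sum_n a_n x^n into y'' + (const) y = 0.
y''(x) = sum_{n>=0} (n+2)(n+1) a_{n+2} x^n.
The ODE becomes sum_n [(n+2)(n+1) a_{n+2} - 6 a_n] x^n = 0.
Setting each coefficient to zero gives the recurrence:
  (n+2)(n+1) a_{n+2} - 6 a_n = 0,
  a_{n+2} = 6 / ((n+1)(n+2)) a_n.

Check with a_0 = 1, a_1 = 2 (apply the recurrence for n = 0, 1, 2, 3): a_0 = 1, a_1 = 2, a_2 = 3, a_3 = 2, a_4 = 3/2, a_5 = 3/5.

a_{n+2} = 6/((n+1)(n+2)) * a_n; check: a_0 = 1, a_1 = 2, a_2 = 3, a_3 = 2, a_4 = 3/2, a_5 = 3/5


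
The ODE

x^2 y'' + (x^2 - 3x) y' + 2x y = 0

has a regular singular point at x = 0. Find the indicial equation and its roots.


Divide by x^2 to reach normal form y'' + P_1(x) y' + P_2(x) y = 0 with P_1(x) = 1 - 3/x and P_2(x) = 2/x.
x = 0 is a singular point because the y'-coefficient 1 - 3/x has a pole at x = 0 and the y-coefficient 2/x has a pole at x = 0.
It is a regular singular point because x P_1(x) = p(x) = x - 3 and x^2 P_2(x) = q(x) = 2x are polynomials, hence analytic at x = 0.
p(0) = -3,  q(0) = 0.
Indicial equation: r(r-1) + p(0) r + q(0) = 0, i.e. r^2 + (p(0) - 1) r + q(0) = 0, i.e. r^2 - 4 r = 0.
Discriminant: (-4)^2 - 4(0) = 16, so r = (4 ± 4)/2.
Solving: r_1 = 4, r_2 = 0.

indicial: r^2 - 4 r = 0; roots r_1 = 4, r_2 = 0


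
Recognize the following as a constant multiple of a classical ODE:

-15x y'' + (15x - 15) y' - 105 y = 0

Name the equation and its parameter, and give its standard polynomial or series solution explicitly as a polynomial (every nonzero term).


All three coefficients share the factor -15; dividing through by -15 gives  x y'' + (1 - x) y' + 7 y = 0.
This matches the Laguerre equation x y'' + (1 - x) y' + n y = 0 with n = 7; the polynomial solution is L_7(x).
With y = sum_k a_k x^k, matching x^k gives (k+1)k a_{k+1} + (k+1) a_{k+1} - k a_k + n a_k = 0, i.e. (k+1)^2 a_{k+1} = (k - n) a_k = (k - 7) a_k. The right side vanishes at k = 7, so the series terminates at degree 7.
Standard normalization L_n(0) = 1 gives a_0 = 1. Work upward with a_{k+1} = (k - 7) a_k / (k+1)^2:
  a_1 = (0 - 7)(1) / 1^2 = -7/1 = -7
  a_2 = (1 - 7)(-7) / 2^2 = 42/4 = 21/2
  a_3 = (2 - 7)(21/2) / 3^2 = (-105/2)/9 = -35/6
  a_4 = (3 - 7)(-35/6) / 4^2 = (70/3)/16 = 35/24
  a_5 = (4 - 7)(35/24) / 5^2 = (-35/8)/25 = -7/40
  a_6 = (5 - 7)(-7/40) / 6^2 = (7/20)/36 = 7/720
  a_7 = (6 - 7)(7/720) / 7^2 = (-7/720)/49 = -1/5040
Hence L_7(x) = -x^7/5040 + 7 x^6/720 - 7 x^5/40 + 35 x^4/24 - 35 x^3/6 + 21 x^2/2 - 7 x + 1.

L_7(x); series = -x^7/5040 + 7 x^6/720 - 7 x^5/40 + 35 x^4/24 - 35 x^3/6 + 21 x^2/2 - 7 x + 1


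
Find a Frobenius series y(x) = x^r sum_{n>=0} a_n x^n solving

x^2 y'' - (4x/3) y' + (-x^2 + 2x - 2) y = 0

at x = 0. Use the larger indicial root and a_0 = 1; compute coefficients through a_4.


Write in Frobenius form y'' + (p(x)/x) y' + (q(x)/x^2) y = 0:
  p(x) = -4/3,  q(x) = -x^2 + 2x - 2.
Indicial equation: r(r-1) + (-4/3) r + (-2) = 0 -> roots r_1 = 3, r_2 = -2/3.
Take r = r_1 = 3. Let y(x) = x^r sum_{n>=0} a_n x^n with a_0 = 1.
Substitute y = x^r sum a_n x^n and match x^{r+n}. The recurrence is
  D(n) a_n + 2 a_{n-1} - 1 a_{n-2} = 0,  where D(n) = (r+n)(r+n-1) + (-4/3)(r+n) + (-2).
  a_n = [-2 a_{n-1} + 1 a_{n-2}] / D(n).
Since the indicial polynomial factors as (r - r_1)(r - r_2), D(n) = (r_1 + n - r_1)(r_1 + n - r_2) = n(n + 11/3).
Evaluating step by step (a_0 = 1):
  n = 1: D(1) = 1(1 + 11/3) = 14/3; numerator = -2(1) = -2; a_1 = (-2)/(14/3) = -3/7
  n = 2: D(2) = 2(2 + 11/3) = 34/3; numerator = -2(-3/7) + 1(1) = 13/7; a_2 = (13/7)/(34/3) = 39/238
  n = 3: D(3) = 3(3 + 11/3) = 20; numerator = -2(39/238) + 1(-3/7) = -90/119; a_3 = (-90/119)/(20) = -9/238
  n = 4: D(4) = 4(4 + 11/3) = 92/3; numerator = -2(-9/238) + 1(39/238) = 57/238; a_4 = (57/238)/(92/3) = 171/21896

r = 3; a_0 = 1; a_1 = -3/7; a_2 = 39/238; a_3 = -9/238; a_4 = 171/21896


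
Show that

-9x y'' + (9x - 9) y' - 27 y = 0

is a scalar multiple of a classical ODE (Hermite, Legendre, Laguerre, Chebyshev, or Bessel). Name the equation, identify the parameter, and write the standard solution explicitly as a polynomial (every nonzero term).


All three coefficients share the factor -9; dividing through by -9 gives  x y'' + (1 - x) y' + 3 y = 0.
This matches the Laguerre equation x y'' + (1 - x) y' + n y = 0 with n = 3; the polynomial solution is L_3(x).
With y = sum_k a_k x^k, matching x^k gives (k+1)k a_{k+1} + (k+1) a_{k+1} - k a_k + n a_k = 0, i.e. (k+1)^2 a_{k+1} = (k - n) a_k = (k - 3) a_k. The right side vanishes at k = 3, so the series terminates at degree 3.
Standard normalization L_n(0) = 1 gives a_0 = 1. Work upward with a_{k+1} = (k - 3) a_k / (k+1)^2:
  a_1 = (0 - 3)(1) / 1^2 = -3/1 = -3
  a_2 = (1 - 3)(-3) / 2^2 = 6/4 = 3/2
  a_3 = (2 - 3)(3/2) / 3^2 = (-3/2)/9 = -1/6
Hence L_3(x) = -x^3/6 + 3 x^2/2 - 3 x + 1.

L_3(x); series = -x^3/6 + 3 x^2/2 - 3 x + 1


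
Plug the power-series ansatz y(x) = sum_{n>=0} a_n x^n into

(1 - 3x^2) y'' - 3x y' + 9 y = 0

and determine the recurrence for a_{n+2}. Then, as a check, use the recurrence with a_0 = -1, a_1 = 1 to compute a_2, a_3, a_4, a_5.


Substitute y = sum_n a_n x^n.
(1 - 3 x^2) y'' contributes (n+2)(n+1) a_{n+2} - 3 n(n-1) a_n at x^n.
-3 x y'(x) contributes -3 n a_n at x^n.
9 y(x) contributes 9 a_n at x^n.
Matching x^n: (n+2)(n+1) a_{n+2} + (-3 n(n-1) - 3 n + 9) a_n = 0.
Thus a_{n+2} = (3 n(n-1) + 3 n - 9) / ((n+1)(n+2)) * a_n.

Check with a_0 = -1, a_1 = 1 (apply the recurrence for n = 0, 1, 2, 3): a_0 = -1, a_1 = 1, a_2 = 9/2, a_3 = -1, a_4 = 9/8, a_5 = -9/10.

a_(n+2) = (3 n(n-1) + 3 n - 9) / ((n+1)(n+2)) * a_n; check: a_0 = -1, a_1 = 1, a_2 = 9/2, a_3 = -1, a_4 = 9/8, a_5 = -9/10


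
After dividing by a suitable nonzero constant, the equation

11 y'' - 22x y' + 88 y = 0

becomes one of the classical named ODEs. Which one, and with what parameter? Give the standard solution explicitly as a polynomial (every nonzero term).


All three coefficients share the factor 11; dividing through by 11 gives  y'' - 2x y' + 8 y = 0.
This matches the Hermite equation y'' - 2x y' + 2n y = 0 with 2n = 8, so n = 4; the polynomial solution is H_4(x).
With y = sum_k a_k x^k, matching x^k gives (k+2)(k+1) a_{k+2} = 2(k - n) a_k = 2(k - 4) a_k. The right side vanishes at k = 4, so the series with the parity of 4 terminates at degree 4.
Standard normalization: leading coefficient of H_n is 2^n, so a_4 = 2^4 = 16. Work downward with a_k = (k+1)(k+2) a_{k+2} / (2(k - n)):
  a_2 = (3)(4)(16) / (2(2 - 4)) = 192/(-4) = -48
  a_0 = (1)(2)(-48) / (2(0 - 4)) = -96/(-8) = 12
Hence H_4(x) = 16 x^4 - 48 x^2 + 12.

H_4(x); series = 16 x^4 - 48 x^2 + 12


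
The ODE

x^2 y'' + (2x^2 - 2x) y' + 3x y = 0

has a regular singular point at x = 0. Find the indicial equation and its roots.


Divide by x^2 to reach normal form y'' + P_1(x) y' + P_2(x) y = 0 with P_1(x) = 2 - 2/x and P_2(x) = 3/x.
x = 0 is a singular point because the y'-coefficient 2 - 2/x has a pole at x = 0 and the y-coefficient 3/x has a pole at x = 0.
It is a regular singular point because x P_1(x) = p(x) = 2x - 2 and x^2 P_2(x) = q(x) = 3x are polynomials, hence analytic at x = 0.
p(0) = -2,  q(0) = 0.
Indicial equation: r(r-1) + p(0) r + q(0) = 0, i.e. r^2 + (p(0) - 1) r + q(0) = 0, i.e. r^2 - 3 r = 0.
Discriminant: (-3)^2 - 4(0) = 9, so r = (3 ± 3)/2.
Solving: r_1 = 3, r_2 = 0.

indicial: r^2 - 3 r = 0; roots r_1 = 3, r_2 = 0


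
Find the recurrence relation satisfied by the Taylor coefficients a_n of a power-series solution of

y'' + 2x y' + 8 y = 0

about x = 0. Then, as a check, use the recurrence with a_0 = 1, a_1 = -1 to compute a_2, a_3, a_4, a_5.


Substitute y = sum_n a_n x^n.
y''(x) has coefficient (n+2)(n+1) a_{n+2} at x^n;
2 x y'(x) has coefficient 2 n a_n at x^n (shift);
8 y(x) has coefficient 8 a_n at x^n.
Matching x^n: (n+2)(n+1) a_{n+2} + (2n + 8) a_n = 0.
Thus a_{n+2} = (-2n - 8) / ((n+1)(n+2)) * a_n.

Check with a_0 = 1, a_1 = -1 (apply the recurrence for n = 0, 1, 2, 3): a_0 = 1, a_1 = -1, a_2 = -4, a_3 = 5/3, a_4 = 4, a_5 = -7/6.

a_(n+2) = (-2n - 8) / ((n+1)(n+2)) * a_n; check: a_0 = 1, a_1 = -1, a_2 = -4, a_3 = 5/3, a_4 = 4, a_5 = -7/6


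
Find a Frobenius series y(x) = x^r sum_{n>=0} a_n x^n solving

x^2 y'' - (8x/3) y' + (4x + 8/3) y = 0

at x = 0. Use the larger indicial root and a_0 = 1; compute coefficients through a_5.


Write in Frobenius form y'' + (p(x)/x) y' + (q(x)/x^2) y = 0:
  p(x) = -8/3,  q(x) = 4x + 8/3.
Indicial equation: r(r-1) + (-8/3) r + (8/3) = 0 -> roots r_1 = 8/3, r_2 = 1.
Take r = r_1 = 8/3. Let y(x) = x^r sum_{n>=0} a_n x^n with a_0 = 1.
Substitute y = x^r sum a_n x^n and match x^{r+n}. The recurrence is
  D(n) a_n + 4 a_{n-1} = 0,  where D(n) = (r+n)(r+n-1) + (-8/3)(r+n) + (8/3).
  a_n = -4 / D(n) * a_{n-1}.
Since the indicial polynomial factors as (r - r_1)(r - r_2), D(n) = (r_1 + n - r_1)(r_1 + n - r_2) = n(n + 5/3).
Evaluating step by step (a_0 = 1):
  n = 1: D(1) = 1(1 + 5/3) = 8/3; numerator = -4(1) = -4; a_1 = (-4)/(8/3) = -3/2
  n = 2: D(2) = 2(2 + 5/3) = 22/3; numerator = -4(-3/2) = 6; a_2 = (6)/(22/3) = 9/11
  n = 3: D(3) = 3(3 + 5/3) = 14; numerator = -4(9/11) = -36/11; a_3 = (-36/11)/(14) = -18/77
  n = 4: D(4) = 4(4 + 5/3) = 68/3; numerator = -4(-18/77) = 72/77; a_4 = (72/77)/(68/3) = 54/1309
  n = 5: D(5) = 5(5 + 5/3) = 100/3; numerator = -4(54/1309) = -216/1309; a_5 = (-216/1309)/(100/3) = -162/32725

r = 8/3; a_0 = 1; a_1 = -3/2; a_2 = 9/11; a_3 = -18/77; a_4 = 54/1309; a_5 = -162/32725


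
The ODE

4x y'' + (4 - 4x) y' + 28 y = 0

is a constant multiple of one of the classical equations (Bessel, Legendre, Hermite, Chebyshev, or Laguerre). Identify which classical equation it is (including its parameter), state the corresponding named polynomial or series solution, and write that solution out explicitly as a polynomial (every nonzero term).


All three coefficients share the factor 4; dividing through by 4 gives  x y'' + (1 - x) y' + 7 y = 0.
This matches the Laguerre equation x y'' + (1 - x) y' + n y = 0 with n = 7; the polynomial solution is L_7(x).
With y = sum_k a_k x^k, matching x^k gives (k+1)k a_{k+1} + (k+1) a_{k+1} - k a_k + n a_k = 0, i.e. (k+1)^2 a_{k+1} = (k - n) a_k = (k - 7) a_k. The right side vanishes at k = 7, so the series terminates at degree 7.
Standard normalization L_n(0) = 1 gives a_0 = 1. Work upward with a_{k+1} = (k - 7) a_k / (k+1)^2:
  a_1 = (0 - 7)(1) / 1^2 = -7/1 = -7
  a_2 = (1 - 7)(-7) / 2^2 = 42/4 = 21/2
  a_3 = (2 - 7)(21/2) / 3^2 = (-105/2)/9 = -35/6
  a_4 = (3 - 7)(-35/6) / 4^2 = (70/3)/16 = 35/24
  a_5 = (4 - 7)(35/24) / 5^2 = (-35/8)/25 = -7/40
  a_6 = (5 - 7)(-7/40) / 6^2 = (7/20)/36 = 7/720
  a_7 = (6 - 7)(7/720) / 7^2 = (-7/720)/49 = -1/5040
Hence L_7(x) = -x^7/5040 + 7 x^6/720 - 7 x^5/40 + 35 x^4/24 - 35 x^3/6 + 21 x^2/2 - 7 x + 1.

L_7(x); series = -x^7/5040 + 7 x^6/720 - 7 x^5/40 + 35 x^4/24 - 35 x^3/6 + 21 x^2/2 - 7 x + 1


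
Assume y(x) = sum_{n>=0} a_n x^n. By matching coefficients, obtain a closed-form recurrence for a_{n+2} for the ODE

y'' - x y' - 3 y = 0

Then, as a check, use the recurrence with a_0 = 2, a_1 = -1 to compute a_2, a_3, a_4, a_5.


Substitute y = sum_n a_n x^n.
y''(x) has coefficient (n+2)(n+1) a_{n+2} at x^n;
-x y'(x) has coefficient -n a_n at x^n (shift);
-3 y(x) has coefficient -3 a_n at x^n.
Matching x^n: (n+2)(n+1) a_{n+2} + (-n - 3) a_n = 0.
Thus a_{n+2} = (n + 3) / ((n+1)(n+2)) * a_n.

Check with a_0 = 2, a_1 = -1 (apply the recurrence for n = 0, 1, 2, 3): a_0 = 2, a_1 = -1, a_2 = 3, a_3 = -2/3, a_4 = 5/4, a_5 = -1/5.

a_(n+2) = (n + 3) / ((n+1)(n+2)) * a_n; check: a_0 = 2, a_1 = -1, a_2 = 3, a_3 = -2/3, a_4 = 5/4, a_5 = -1/5


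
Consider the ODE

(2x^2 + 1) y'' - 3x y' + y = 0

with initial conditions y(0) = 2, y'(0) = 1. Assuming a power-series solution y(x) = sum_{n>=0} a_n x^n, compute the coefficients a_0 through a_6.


Ansatz: y(x) = sum_{n>=0} a_n x^n, so y'(x) = sum_{n>=1} n a_n x^(n-1) and y''(x) = sum_{n>=2} n(n-1) a_n x^(n-2).
Substitute into P(x) y'' + Q(x) y' + R(x) y = 0 with P(x) = 2x^2 + 1, Q(x) = -3x, R(x) = 1, and match powers of x.
Initial conditions: a_0 = 2, a_1 = 1.
Setting the coefficient of each power of x to zero and solving order by order (substituting the coefficients already found):
  x^0: 2 a_2 + a_0 = 0  ->  2 a_2 = -a_0 = -2  ->  a_2 = -1
  x^1: 6 a_3 - 2 a_1 = 0  ->  6 a_3 = 2 a_1 = 2  ->  a_3 = 1/3
  x^2: 12 a_4 - a_2 = 0  ->  12 a_4 = a_2 = -1  ->  a_4 = -1/12
  x^3: 20 a_5 + 4 a_3 = 0  ->  20 a_5 = -4 a_3 = -4/3  ->  a_5 = -1/15
  x^4: 30 a_6 + 13 a_4 = 0  ->  30 a_6 = -13 a_4 = 13/12  ->  a_6 = 13/360
Truncated series: y(x) = 2 + x - x^2 + (1/3) x^3 - (1/12) x^4 - (1/15) x^5 + (13/360) x^6 + O(x^7).

a_0 = 2; a_1 = 1; a_2 = -1; a_3 = 1/3; a_4 = -1/12; a_5 = -1/15; a_6 = 13/360


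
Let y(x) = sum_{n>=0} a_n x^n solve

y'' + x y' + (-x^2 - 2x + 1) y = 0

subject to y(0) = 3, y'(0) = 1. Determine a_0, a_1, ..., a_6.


Ansatz: y(x) = sum_{n>=0} a_n x^n, so y'(x) = sum_{n>=1} n a_n x^(n-1) and y''(x) = sum_{n>=2} n(n-1) a_n x^(n-2).
Substitute into P(x) y'' + Q(x) y' + R(x) y = 0 with P(x) = 1, Q(x) = x, R(x) = -x^2 - 2x + 1, and match powers of x.
Initial conditions: a_0 = 3, a_1 = 1.
Setting the coefficient of each power of x to zero and solving order by order (substituting the coefficients already found):
  x^0: 2 a_2 + a_0 = 0  ->  2 a_2 = -a_0 = -3  ->  a_2 = -3/2
  x^1: 6 a_3 + 2 a_1 - 2 a_0 = 0  ->  6 a_3 = -2 a_1 + 2 a_0 = 4  ->  a_3 = 2/3
  x^2: 12 a_4 + 3 a_2 - 2 a_1 - a_0 = 0  ->  12 a_4 = -3 a_2 + 2 a_1 + a_0 = 19/2  ->  a_4 = 19/24
  x^3: 20 a_5 + 4 a_3 - 2 a_2 - a_1 = 0  ->  20 a_5 = -4 a_3 + 2 a_2 + a_1 = -14/3  ->  a_5 = -7/30
  x^4: 30 a_6 + 5 a_4 - 2 a_3 - a_2 = 0  ->  30 a_6 = -5 a_4 + 2 a_3 + a_2 = -33/8  ->  a_6 = -11/80
Truncated series: y(x) = 3 + x - (3/2) x^2 + (2/3) x^3 + (19/24) x^4 - (7/30) x^5 - (11/80) x^6 + O(x^7).

a_0 = 3; a_1 = 1; a_2 = -3/2; a_3 = 2/3; a_4 = 19/24; a_5 = -7/30; a_6 = -11/80


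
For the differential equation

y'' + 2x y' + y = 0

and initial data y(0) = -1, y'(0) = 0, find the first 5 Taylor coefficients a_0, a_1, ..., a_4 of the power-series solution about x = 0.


Ansatz: y(x) = sum_{n>=0} a_n x^n, so y'(x) = sum_{n>=1} n a_n x^(n-1) and y''(x) = sum_{n>=2} n(n-1) a_n x^(n-2).
Substitute into P(x) y'' + Q(x) y' + R(x) y = 0 with P(x) = 1, Q(x) = 2x, R(x) = 1, and match powers of x.
Initial conditions: a_0 = -1, a_1 = 0.
Setting the coefficient of each power of x to zero and solving order by order (substituting the coefficients already found):
  x^0: 2 a_2 + a_0 = 0  ->  2 a_2 = -a_0 = 1  ->  a_2 = 1/2
  x^1: 6 a_3 + 3 a_1 = 0  ->  6 a_3 = -3 a_1 = 0  ->  a_3 = 0
  x^2: 12 a_4 + 5 a_2 = 0  ->  12 a_4 = -5 a_2 = -5/2  ->  a_4 = -5/24
Truncated series: y(x) = -1 + (1/2) x^2 - (5/24) x^4 + O(x^5).

a_0 = -1; a_1 = 0; a_2 = 1/2; a_3 = 0; a_4 = -5/24


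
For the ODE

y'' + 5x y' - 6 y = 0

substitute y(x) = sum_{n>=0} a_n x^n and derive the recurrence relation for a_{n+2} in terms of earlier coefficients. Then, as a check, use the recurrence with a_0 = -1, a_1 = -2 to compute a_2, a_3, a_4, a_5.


Substitute y = sum_n a_n x^n.
y''(x) has coefficient (n+2)(n+1) a_{n+2} at x^n;
5 x y'(x) has coefficient 5 n a_n at x^n (shift);
-6 y(x) has coefficient -6 a_n at x^n.
Matching x^n: (n+2)(n+1) a_{n+2} + (5n - 6) a_n = 0.
Thus a_{n+2} = (-5n + 6) / ((n+1)(n+2)) * a_n.

Check with a_0 = -1, a_1 = -2 (apply the recurrence for n = 0, 1, 2, 3): a_0 = -1, a_1 = -2, a_2 = -3, a_3 = -1/3, a_4 = 1, a_5 = 3/20.

a_(n+2) = (-5n + 6) / ((n+1)(n+2)) * a_n; check: a_0 = -1, a_1 = -2, a_2 = -3, a_3 = -1/3, a_4 = 1, a_5 = 3/20


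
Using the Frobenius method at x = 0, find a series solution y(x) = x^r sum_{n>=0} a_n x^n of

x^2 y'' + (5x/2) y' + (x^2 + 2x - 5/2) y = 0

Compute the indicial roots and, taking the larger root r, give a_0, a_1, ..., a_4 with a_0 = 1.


Write in Frobenius form y'' + (p(x)/x) y' + (q(x)/x^2) y = 0:
  p(x) = 5/2,  q(x) = x^2 + 2x - 5/2.
Indicial equation: r(r-1) + (5/2) r + (-5/2) = 0 -> roots r_1 = 1, r_2 = -5/2.
Take r = r_1 = 1. Let y(x) = x^r sum_{n>=0} a_n x^n with a_0 = 1.
Substitute y = x^r sum a_n x^n and match x^{r+n}. The recurrence is
  D(n) a_n + 2 a_{n-1} + 1 a_{n-2} = 0,  where D(n) = (r+n)(r+n-1) + (5/2)(r+n) + (-5/2).
  a_n = [-2 a_{n-1} - 1 a_{n-2}] / D(n).
Since the indicial polynomial factors as (r - r_1)(r - r_2), D(n) = (r_1 + n - r_1)(r_1 + n - r_2) = n(n + 7/2).
Evaluating step by step (a_0 = 1):
  n = 1: D(1) = 1(1 + 7/2) = 9/2; numerator = -2(1) = -2; a_1 = (-2)/(9/2) = -4/9
  n = 2: D(2) = 2(2 + 7/2) = 11; numerator = -2(-4/9) - 1(1) = -1/9; a_2 = (-1/9)/(11) = -1/99
  n = 3: D(3) = 3(3 + 7/2) = 39/2; numerator = -2(-1/99) - 1(-4/9) = 46/99; a_3 = (46/99)/(39/2) = 92/3861
  n = 4: D(4) = 4(4 + 7/2) = 30; numerator = -2(92/3861) - 1(-1/99) = -145/3861; a_4 = (-145/3861)/(30) = -29/23166

r = 1; a_0 = 1; a_1 = -4/9; a_2 = -1/99; a_3 = 92/3861; a_4 = -29/23166


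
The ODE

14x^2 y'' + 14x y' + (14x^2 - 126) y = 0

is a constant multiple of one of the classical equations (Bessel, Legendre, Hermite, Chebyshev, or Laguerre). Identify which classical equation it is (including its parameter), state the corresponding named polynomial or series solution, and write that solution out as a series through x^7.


All three coefficients share the factor 14; dividing through by 14 gives  x^2 y'' + x y' + (x^2 - 9) y = 0.
This matches the Bessel equation x^2 y'' + x y' + (x^2 - nu^2) y = 0 with nu^2 = 9, so nu = 3; the solution bounded at x = 0 is J_3(x).
Frobenius at x = 0: indicial roots ±nu; for r = nu the recurrence k(k + 2nu) c_k = -c_{k-2} gives the standard series J_nu(x) = sum_{k>=0} (-1)^k / (k! (k+nu)!) (x/2)^(2k+nu). Evaluate the first 3 terms:
  k = 0: (-1)^0 / (0! * 3! * 2^3) x^3 = 1/(1*6*8) x^3 = (1/48) x^3
  k = 1: (-1)^1 / (1! * 4! * 2^5) x^5 = -1/(1*24*32) x^5 = (-1/768) x^5
  k = 2: (-1)^2 / (2! * 5! * 2^7) x^7 = 1/(2*120*128) x^7 = (1/30720) x^7
Hence J_3(x) = x^7/30720 - x^5/768 + x^3/48 + ....

J_3(x); series = x^7/30720 - x^5/768 + x^3/48


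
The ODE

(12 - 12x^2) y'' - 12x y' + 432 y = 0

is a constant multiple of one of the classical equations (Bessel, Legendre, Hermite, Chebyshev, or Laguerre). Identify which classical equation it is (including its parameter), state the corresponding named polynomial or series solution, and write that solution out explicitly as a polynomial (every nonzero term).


All three coefficients share the factor 12; dividing through by 12 gives  (1 - x^2) y'' - x y' + 36 y = 0.
This matches the Chebyshev equation (1 - x^2) y'' - x y' + n^2 y = 0 (note the -x y' term, not -2x y') with n^2 = 36, so n = 6; the polynomial solution is T_6(x).
With y = sum_k a_k x^k, matching x^k gives (k+2)(k+1) a_{k+2} = (k^2 - n^2) a_k = (k - 6)(k + 6) a_k. The right side vanishes at k = 6, so the series with the parity of 6 terminates at degree 6.
Standard normalization: leading coefficient of T_n is 2^(n-1), so a_6 = 2^5 = 32. Work downward with a_k = (k+1)(k+2) a_{k+2} / ((k - 6)(k + 6)):
  a_4 = (5)(6)(32) / ((4 - 6)(4 + 6)) = 960/(-20) = -48
  a_2 = (3)(4)(-48) / ((2 - 6)(2 + 6)) = -576/(-32) = 18
  a_0 = (1)(2)(18) / ((0 - 6)(0 + 6)) = 36/(-36) = -1
Hence T_6(x) = 32 x^6 - 48 x^4 + 18 x^2 - 1.

T_6(x); series = 32 x^6 - 48 x^4 + 18 x^2 - 1


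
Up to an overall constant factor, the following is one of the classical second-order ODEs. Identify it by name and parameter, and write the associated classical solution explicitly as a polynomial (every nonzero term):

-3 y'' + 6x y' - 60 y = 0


All three coefficients share the factor -3; dividing through by -3 gives  y'' - 2x y' + 20 y = 0.
This matches the Hermite equation y'' - 2x y' + 2n y = 0 with 2n = 20, so n = 10; the polynomial solution is H_10(x).
With y = sum_k a_k x^k, matching x^k gives (k+2)(k+1) a_{k+2} = 2(k - n) a_k = 2(k - 10) a_k. The right side vanishes at k = 10, so the series with the parity of 10 terminates at degree 10.
Standard normalization: leading coefficient of H_n is 2^n, so a_10 = 2^10 = 1024. Work downward with a_k = (k+1)(k+2) a_{k+2} / (2(k - n)):
  a_8 = (9)(10)(1024) / (2(8 - 10)) = 92160/(-4) = -23040
  a_6 = (7)(8)(-23040) / (2(6 - 10)) = -1290240/(-8) = 161280
  a_4 = (5)(6)(161280) / (2(4 - 10)) = 4838400/(-12) = -403200
  a_2 = (3)(4)(-403200) / (2(2 - 10)) = -4838400/(-16) = 302400
  a_0 = (1)(2)(302400) / (2(0 - 10)) = 604800/(-20) = -30240
Hence H_10(x) = 1024 x^10 - 23040 x^8 + 161280 x^6 - 403200 x^4 + 302400 x^2 - 30240.

H_10(x); series = 1024 x^10 - 23040 x^8 + 161280 x^6 - 403200 x^4 + 302400 x^2 - 30240


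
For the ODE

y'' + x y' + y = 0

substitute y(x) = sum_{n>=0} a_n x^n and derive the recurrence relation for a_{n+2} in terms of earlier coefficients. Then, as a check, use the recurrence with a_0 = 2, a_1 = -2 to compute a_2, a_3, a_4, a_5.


Substitute y = sum_n a_n x^n.
y''(x) has coefficient (n+2)(n+1) a_{n+2} at x^n;
x y'(x) has coefficient n a_n at x^n (shift);
y(x) has coefficient 1 a_n at x^n.
Matching x^n: (n+2)(n+1) a_{n+2} + (n + 1) a_n = 0.
Thus a_{n+2} = (-n - 1) / ((n+1)(n+2)) * a_n.

Check with a_0 = 2, a_1 = -2 (apply the recurrence for n = 0, 1, 2, 3): a_0 = 2, a_1 = -2, a_2 = -1, a_3 = 2/3, a_4 = 1/4, a_5 = -2/15.

a_(n+2) = (-n - 1) / ((n+1)(n+2)) * a_n; check: a_0 = 2, a_1 = -2, a_2 = -1, a_3 = 2/3, a_4 = 1/4, a_5 = -2/15


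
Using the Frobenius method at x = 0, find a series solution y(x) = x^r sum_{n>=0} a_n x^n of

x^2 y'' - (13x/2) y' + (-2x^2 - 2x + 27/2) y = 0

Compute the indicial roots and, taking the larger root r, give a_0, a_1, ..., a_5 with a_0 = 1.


Write in Frobenius form y'' + (p(x)/x) y' + (q(x)/x^2) y = 0:
  p(x) = -13/2,  q(x) = -2x^2 - 2x + 27/2.
Indicial equation: r(r-1) + (-13/2) r + (27/2) = 0 -> roots r_1 = 9/2, r_2 = 3.
Take r = r_1 = 9/2. Let y(x) = x^r sum_{n>=0} a_n x^n with a_0 = 1.
Substitute y = x^r sum a_n x^n and match x^{r+n}. The recurrence is
  D(n) a_n - 2 a_{n-1} - 2 a_{n-2} = 0,  where D(n) = (r+n)(r+n-1) + (-13/2)(r+n) + (27/2).
  a_n = [2 a_{n-1} + 2 a_{n-2}] / D(n).
Since the indicial polynomial factors as (r - r_1)(r - r_2), D(n) = (r_1 + n - r_1)(r_1 + n - r_2) = n(n + 3/2).
Evaluating step by step (a_0 = 1):
  n = 1: D(1) = 1(1 + 3/2) = 5/2; numerator = 2(1) = 2; a_1 = (2)/(5/2) = 4/5
  n = 2: D(2) = 2(2 + 3/2) = 7; numerator = 2(4/5) + 2(1) = 18/5; a_2 = (18/5)/(7) = 18/35
  n = 3: D(3) = 3(3 + 3/2) = 27/2; numerator = 2(18/35) + 2(4/5) = 92/35; a_3 = (92/35)/(27/2) = 184/945
  n = 4: D(4) = 4(4 + 3/2) = 22; numerator = 2(184/945) + 2(18/35) = 268/189; a_4 = (268/189)/(22) = 134/2079
  n = 5: D(5) = 5(5 + 3/2) = 65/2; numerator = 2(134/2079) + 2(184/945) = 1796/3465; a_5 = (1796/3465)/(65/2) = 3592/225225

r = 9/2; a_0 = 1; a_1 = 4/5; a_2 = 18/35; a_3 = 184/945; a_4 = 134/2079; a_5 = 3592/225225
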